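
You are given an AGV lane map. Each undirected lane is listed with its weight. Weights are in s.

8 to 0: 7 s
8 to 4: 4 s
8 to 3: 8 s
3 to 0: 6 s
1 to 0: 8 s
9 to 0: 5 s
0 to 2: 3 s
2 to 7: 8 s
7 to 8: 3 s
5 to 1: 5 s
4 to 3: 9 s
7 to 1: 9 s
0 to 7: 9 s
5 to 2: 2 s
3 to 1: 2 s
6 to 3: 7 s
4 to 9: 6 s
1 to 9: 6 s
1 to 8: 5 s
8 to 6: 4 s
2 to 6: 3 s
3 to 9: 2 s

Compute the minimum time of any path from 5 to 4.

13 s

Enumerating some paths:
5–2–6–8–4: 2+3+4+4 = 13
5–1–8–4: 5+5+4 = 14
The minimum is 13 s via 5–2–6–8–4.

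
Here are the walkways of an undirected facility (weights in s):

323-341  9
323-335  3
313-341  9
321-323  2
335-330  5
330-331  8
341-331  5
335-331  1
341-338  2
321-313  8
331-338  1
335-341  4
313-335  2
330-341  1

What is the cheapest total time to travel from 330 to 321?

10 s

Shortest distances from 330:
330: 0
341: 1  (via 330)
338: 3  (via 341)
331: 4  (via 338)
335: 5  (via 330)
313: 7  (via 335)
323: 8  (via 335)
321: 10  (via 323)
Shortest route: 330–335–323–321 = 10 s.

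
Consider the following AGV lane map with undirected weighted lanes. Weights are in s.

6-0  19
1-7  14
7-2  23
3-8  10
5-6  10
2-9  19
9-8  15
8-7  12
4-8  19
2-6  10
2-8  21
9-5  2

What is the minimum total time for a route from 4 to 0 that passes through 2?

Shortest 4→2: 4–8–2 = 40
Best 2 to 0: 2–6–0 costing 29
Total via 2: 40 + 29 = 69 s.

69 s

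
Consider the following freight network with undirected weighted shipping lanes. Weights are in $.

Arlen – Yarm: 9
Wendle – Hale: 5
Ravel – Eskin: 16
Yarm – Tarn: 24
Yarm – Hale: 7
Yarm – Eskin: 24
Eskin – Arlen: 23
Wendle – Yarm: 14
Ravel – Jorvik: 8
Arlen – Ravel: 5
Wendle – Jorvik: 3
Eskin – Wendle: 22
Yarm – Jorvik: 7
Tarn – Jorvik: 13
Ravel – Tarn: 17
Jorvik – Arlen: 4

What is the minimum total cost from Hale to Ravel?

Running Dijkstra from Hale:
Hale: 0
Wendle: 5  (via Hale)
Yarm: 7  (via Hale)
Jorvik: 8  (via Wendle)
Arlen: 12  (via Jorvik)
Ravel: 16  (via Jorvik)
Shortest route: Hale–Wendle–Jorvik–Ravel = $16.

$16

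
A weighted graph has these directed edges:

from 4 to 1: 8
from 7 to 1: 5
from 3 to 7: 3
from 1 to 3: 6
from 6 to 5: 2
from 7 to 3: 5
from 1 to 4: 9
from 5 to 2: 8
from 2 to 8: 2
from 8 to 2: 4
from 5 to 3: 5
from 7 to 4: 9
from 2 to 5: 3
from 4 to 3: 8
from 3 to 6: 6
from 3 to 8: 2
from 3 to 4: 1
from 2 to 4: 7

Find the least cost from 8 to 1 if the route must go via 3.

Best 8 to 3: 8 → 2 → 5 → 3 costing 12
Shortest 3→1: 3 → 7 → 1 = 8
Total via 3: 12 + 8 = 20.

20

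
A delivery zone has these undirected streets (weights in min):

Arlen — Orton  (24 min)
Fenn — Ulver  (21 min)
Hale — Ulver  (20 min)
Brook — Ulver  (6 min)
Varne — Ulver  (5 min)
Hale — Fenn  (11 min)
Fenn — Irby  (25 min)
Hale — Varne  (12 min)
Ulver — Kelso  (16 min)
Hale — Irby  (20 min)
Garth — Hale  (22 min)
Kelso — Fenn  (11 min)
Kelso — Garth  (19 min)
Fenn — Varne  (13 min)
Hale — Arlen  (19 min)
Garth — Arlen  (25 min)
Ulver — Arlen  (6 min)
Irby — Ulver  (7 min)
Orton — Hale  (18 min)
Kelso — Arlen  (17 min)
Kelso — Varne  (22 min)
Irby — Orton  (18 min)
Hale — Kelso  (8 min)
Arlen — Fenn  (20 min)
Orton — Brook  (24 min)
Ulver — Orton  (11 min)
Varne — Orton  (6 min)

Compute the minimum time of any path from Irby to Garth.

Compare a few routes:
Irby–Ulver–Kelso–Garth: 7+16+19 = 42
Irby–Ulver–Arlen–Garth: 7+6+25 = 38
Cheapest is Irby–Ulver–Arlen–Garth at 38 min.

38 min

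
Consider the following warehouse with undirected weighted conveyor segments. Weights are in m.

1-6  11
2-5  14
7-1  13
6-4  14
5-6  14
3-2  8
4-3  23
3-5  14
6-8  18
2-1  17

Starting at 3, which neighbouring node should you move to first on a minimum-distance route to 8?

Compare a few routes:
3–5–6–8: 14+14+18 = 46
3–2–1–6–8: 8+17+11+18 = 54
3–2–5–6–8: 8+14+14+18 = 54
Cheapest is 3–5–6–8 at 46 m.
So from 3 the first move is to 5.

5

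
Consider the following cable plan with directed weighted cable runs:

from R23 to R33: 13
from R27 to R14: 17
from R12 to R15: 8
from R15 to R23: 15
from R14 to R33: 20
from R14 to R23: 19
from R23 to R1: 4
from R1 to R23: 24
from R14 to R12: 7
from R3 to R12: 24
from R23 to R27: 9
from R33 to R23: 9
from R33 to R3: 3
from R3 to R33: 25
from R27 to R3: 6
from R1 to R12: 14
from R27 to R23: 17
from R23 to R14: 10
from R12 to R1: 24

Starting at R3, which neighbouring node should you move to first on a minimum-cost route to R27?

Compare a few routes:
R3–R33–R23–R27: 25+9+9 = 43
R3–R12–R1–R23–R27: 24+24+24+9 = 81
R3–R12–R15–R23–R27: 24+8+15+9 = 56
The minimum is 43 via R3–R33–R23–R27.
So from R3 the first move is to R33.

R33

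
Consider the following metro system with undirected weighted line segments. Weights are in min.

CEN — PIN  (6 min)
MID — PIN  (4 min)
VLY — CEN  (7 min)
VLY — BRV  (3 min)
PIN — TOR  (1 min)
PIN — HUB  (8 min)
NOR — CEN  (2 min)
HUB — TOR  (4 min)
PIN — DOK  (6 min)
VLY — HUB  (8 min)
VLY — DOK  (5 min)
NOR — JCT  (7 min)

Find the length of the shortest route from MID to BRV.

Compare a few routes:
MID–PIN–HUB–VLY–BRV: 4+8+8+3 = 23
MID–PIN–CEN–VLY–BRV: 4+6+7+3 = 20
MID–PIN–TOR–HUB–VLY–BRV: 4+1+4+8+3 = 20
MID–PIN–DOK–VLY–BRV: 4+6+5+3 = 18
The minimum is 18 min via MID–PIN–DOK–VLY–BRV.

18 min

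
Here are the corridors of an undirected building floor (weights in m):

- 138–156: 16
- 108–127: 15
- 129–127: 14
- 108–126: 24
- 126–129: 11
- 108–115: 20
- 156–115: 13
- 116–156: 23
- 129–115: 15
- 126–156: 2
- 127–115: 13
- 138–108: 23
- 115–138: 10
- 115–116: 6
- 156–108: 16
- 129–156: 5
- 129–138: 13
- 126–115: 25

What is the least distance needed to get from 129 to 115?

15 m

Settle nodes by increasing distance from 129:
129: 0
156: 5  (via 129)
126: 7  (via 156)
138: 13  (via 129)
127: 14  (via 129)
115: 15  (via 129)
Shortest route: 129–115 = 15 m.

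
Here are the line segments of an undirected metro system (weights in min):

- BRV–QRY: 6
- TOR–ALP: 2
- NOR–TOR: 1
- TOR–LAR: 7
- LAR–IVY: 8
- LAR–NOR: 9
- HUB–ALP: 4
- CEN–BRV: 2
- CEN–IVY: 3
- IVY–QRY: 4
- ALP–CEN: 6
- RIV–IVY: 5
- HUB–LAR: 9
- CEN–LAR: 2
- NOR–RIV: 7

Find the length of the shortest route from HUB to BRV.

12 min

Compare a few routes:
HUB → ALP → CEN → BRV: 4+6+2 = 12
HUB → ALP → TOR → LAR → CEN → BRV: 4+2+7+2+2 = 17
HUB → LAR → CEN → BRV: 9+2+2 = 13
The minimum is 12 min via HUB → ALP → CEN → BRV.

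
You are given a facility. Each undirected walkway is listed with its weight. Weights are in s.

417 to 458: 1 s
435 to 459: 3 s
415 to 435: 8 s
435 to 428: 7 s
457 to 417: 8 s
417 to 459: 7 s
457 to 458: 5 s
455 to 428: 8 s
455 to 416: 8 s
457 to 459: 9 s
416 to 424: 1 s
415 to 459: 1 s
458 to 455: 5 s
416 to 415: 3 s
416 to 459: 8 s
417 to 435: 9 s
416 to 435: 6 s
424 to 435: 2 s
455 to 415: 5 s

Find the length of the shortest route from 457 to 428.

Candidate routes:
457 → 459 → 435 → 428: 9+3+7 = 19
457 → 417 → 458 → 455 → 428: 8+1+5+8 = 22
457 → 458 → 455 → 428: 5+5+8 = 18
457 → 458 → 417 → 435 → 428: 5+1+9+7 = 22
Cheapest is 457 → 458 → 455 → 428 at 18 s.

18 s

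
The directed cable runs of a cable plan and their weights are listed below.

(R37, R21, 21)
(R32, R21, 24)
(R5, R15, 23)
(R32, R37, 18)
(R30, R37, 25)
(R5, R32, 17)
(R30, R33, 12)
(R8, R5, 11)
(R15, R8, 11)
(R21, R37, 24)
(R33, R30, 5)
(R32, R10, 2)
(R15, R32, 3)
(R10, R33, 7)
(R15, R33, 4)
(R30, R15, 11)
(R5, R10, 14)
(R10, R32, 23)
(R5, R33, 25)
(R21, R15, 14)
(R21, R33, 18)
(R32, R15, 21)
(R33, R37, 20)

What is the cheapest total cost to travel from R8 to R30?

Settle nodes by increasing distance from R8:
R8: 0
R5: 11  (via R8)
R10: 25  (via R5)
R32: 28  (via R5)
R33: 32  (via R10)
R15: 34  (via R5)
R30: 37  (via R33)
Shortest route: R8 → R5 → R10 → R33 → R30 = 37.

37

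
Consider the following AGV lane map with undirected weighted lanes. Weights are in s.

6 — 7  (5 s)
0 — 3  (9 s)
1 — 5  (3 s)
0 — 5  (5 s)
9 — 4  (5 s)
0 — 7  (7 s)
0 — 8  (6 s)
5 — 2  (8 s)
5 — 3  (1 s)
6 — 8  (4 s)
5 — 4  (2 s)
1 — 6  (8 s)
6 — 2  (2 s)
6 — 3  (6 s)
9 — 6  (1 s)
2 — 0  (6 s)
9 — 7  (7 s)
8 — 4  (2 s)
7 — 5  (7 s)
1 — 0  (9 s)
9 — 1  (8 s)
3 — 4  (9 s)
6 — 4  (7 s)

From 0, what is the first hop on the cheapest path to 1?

5

Enumerating some paths:
0 → 1: 9 = 9
0 → 5 → 1: 5+3 = 8
Cheapest is 0 → 5 → 1 at 8 s.
So from 0 the first move is to 5.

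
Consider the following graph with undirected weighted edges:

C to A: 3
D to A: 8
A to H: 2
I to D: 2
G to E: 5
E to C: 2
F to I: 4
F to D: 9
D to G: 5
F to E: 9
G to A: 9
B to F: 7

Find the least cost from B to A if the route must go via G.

Shortest B→G: B → F → I → D → G = 18
Best G to A: G → A costing 9
Total via G: 18 + 9 = 27.

27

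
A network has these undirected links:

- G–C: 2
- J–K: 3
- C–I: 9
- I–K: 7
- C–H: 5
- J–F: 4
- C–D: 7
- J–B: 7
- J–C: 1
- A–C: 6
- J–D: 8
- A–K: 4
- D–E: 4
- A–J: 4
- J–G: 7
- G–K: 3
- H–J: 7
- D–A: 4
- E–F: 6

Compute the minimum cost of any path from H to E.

16

Shortest distances from H:
H: 0
C: 5  (via H)
J: 6  (via C)
G: 7  (via C)
K: 9  (via J)
A: 10  (via J)
F: 10  (via J)
D: 12  (via C)
B: 13  (via J)
I: 14  (via C)
E: 16  (via F)
Shortest route: H → C → J → F → E = 16.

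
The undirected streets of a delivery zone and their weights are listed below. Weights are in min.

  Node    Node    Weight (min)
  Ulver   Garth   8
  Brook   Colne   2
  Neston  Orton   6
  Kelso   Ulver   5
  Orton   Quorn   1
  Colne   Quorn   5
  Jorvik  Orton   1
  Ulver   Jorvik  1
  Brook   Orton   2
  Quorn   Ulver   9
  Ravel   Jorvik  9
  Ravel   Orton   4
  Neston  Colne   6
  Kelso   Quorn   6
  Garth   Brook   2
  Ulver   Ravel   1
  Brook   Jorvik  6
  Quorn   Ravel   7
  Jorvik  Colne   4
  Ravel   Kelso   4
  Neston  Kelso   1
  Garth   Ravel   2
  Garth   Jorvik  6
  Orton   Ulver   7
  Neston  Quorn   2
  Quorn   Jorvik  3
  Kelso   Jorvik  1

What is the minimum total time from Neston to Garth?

6 min

Candidate routes:
Neston–Kelso–Jorvik–Ulver–Ravel–Garth: 1+1+1+1+2 = 6
Neston–Kelso–Jorvik–Orton–Brook–Garth: 1+1+1+2+2 = 7
Neston–Kelso–Ravel–Garth: 1+4+2 = 7
The minimum is 6 min via Neston–Kelso–Jorvik–Ulver–Ravel–Garth.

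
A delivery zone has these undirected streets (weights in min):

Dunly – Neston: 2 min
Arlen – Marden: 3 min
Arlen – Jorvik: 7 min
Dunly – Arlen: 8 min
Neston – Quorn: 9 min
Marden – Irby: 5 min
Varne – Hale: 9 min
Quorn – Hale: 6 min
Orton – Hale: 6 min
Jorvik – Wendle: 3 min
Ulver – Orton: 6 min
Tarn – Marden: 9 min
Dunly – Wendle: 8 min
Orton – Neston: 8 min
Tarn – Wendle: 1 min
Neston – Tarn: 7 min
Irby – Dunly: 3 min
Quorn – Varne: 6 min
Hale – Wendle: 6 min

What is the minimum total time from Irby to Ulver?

Settle nodes by increasing distance from Irby:
Irby: 0
Dunly: 3  (via Irby)
Neston: 5  (via Dunly)
Marden: 5  (via Irby)
Arlen: 8  (via Marden)
Wendle: 11  (via Dunly)
Tarn: 12  (via Neston)
Orton: 13  (via Neston)
Quorn: 14  (via Neston)
Jorvik: 14  (via Wendle)
Hale: 17  (via Wendle)
Ulver: 19  (via Orton)
Shortest route: Irby → Dunly → Neston → Orton → Ulver = 19 min.

19 min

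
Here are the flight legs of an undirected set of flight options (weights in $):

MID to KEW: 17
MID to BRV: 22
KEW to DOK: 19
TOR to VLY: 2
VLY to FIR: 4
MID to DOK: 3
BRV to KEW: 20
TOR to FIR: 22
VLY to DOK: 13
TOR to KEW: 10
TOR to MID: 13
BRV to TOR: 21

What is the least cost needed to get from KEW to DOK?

$19

Shortest distances from KEW:
KEW: 0
TOR: 10  (via KEW)
VLY: 12  (via TOR)
FIR: 16  (via VLY)
MID: 17  (via KEW)
DOK: 19  (via KEW)
Shortest route: KEW → DOK = $19.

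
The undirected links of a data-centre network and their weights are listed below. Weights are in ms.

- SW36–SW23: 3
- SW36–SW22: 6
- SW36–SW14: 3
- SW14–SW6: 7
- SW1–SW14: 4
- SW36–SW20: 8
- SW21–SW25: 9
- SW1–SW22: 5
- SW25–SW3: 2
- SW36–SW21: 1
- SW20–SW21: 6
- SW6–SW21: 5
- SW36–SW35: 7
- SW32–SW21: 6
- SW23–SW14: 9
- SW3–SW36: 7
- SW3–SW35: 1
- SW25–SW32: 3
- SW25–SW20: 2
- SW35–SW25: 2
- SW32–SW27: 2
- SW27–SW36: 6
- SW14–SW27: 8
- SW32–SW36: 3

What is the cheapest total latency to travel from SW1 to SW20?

Compare a few routes:
SW1 → SW14 → SW36 → SW21 → SW20: 4+3+1+6 = 14
SW1 → SW14 → SW36 → SW32 → SW25 → SW20: 4+3+3+3+2 = 15
Cheapest is SW1 → SW14 → SW36 → SW21 → SW20 at 14 ms.

14 ms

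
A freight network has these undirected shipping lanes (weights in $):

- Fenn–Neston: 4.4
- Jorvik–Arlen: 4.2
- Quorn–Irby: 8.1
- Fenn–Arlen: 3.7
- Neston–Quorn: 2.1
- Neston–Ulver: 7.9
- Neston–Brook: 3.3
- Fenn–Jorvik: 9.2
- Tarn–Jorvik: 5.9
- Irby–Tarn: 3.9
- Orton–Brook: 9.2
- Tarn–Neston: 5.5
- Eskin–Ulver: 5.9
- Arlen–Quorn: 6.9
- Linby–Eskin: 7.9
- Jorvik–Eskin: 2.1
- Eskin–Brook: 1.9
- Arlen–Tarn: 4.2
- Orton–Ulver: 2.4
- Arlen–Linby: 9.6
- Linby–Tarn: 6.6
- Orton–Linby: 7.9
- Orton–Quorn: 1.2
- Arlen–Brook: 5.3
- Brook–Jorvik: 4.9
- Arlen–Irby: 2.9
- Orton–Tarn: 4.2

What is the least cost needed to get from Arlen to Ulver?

$10.5

Running Dijkstra from Arlen:
Arlen: 0
Irby: 2.9  (via Arlen)
Fenn: 3.7  (via Arlen)
Jorvik: 4.2  (via Arlen)
Tarn: 4.2  (via Arlen)
Brook: 5.3  (via Arlen)
Eskin: 6.3  (via Jorvik)
Quorn: 6.9  (via Arlen)
Neston: 8.1  (via Fenn)
Orton: 8.1  (via Quorn)
Linby: 9.6  (via Arlen)
Ulver: 10.5  (via Orton)
Shortest route: Arlen → Quorn → Orton → Ulver = $10.5.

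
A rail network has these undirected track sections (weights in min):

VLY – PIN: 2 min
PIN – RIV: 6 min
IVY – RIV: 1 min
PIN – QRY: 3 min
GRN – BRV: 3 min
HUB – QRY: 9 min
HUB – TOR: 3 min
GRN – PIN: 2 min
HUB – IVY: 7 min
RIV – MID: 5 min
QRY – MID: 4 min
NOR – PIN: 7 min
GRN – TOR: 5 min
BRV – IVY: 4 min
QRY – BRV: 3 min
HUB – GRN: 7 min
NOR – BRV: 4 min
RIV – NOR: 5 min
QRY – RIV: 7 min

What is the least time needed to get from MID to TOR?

14 min

Compare a few routes:
MID → QRY → BRV → GRN → TOR: 4+3+3+5 = 15
MID → QRY → PIN → GRN → TOR: 4+3+2+5 = 14
Cheapest is MID → QRY → PIN → GRN → TOR at 14 min.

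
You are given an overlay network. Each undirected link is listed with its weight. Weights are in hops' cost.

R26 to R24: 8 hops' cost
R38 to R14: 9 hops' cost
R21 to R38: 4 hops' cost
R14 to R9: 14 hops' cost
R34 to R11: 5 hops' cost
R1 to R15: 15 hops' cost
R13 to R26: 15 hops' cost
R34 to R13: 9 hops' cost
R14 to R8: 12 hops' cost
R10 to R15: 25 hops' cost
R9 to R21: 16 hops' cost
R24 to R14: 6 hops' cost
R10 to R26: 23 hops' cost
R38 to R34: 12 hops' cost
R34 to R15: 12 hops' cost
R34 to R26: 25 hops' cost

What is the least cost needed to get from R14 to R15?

Enumerating some paths:
R14 - R38 - R34 - R15: 9+12+12 = 33
R14 - R24 - R26 - R13 - R34 - R15: 6+8+15+9+12 = 50
Cheapest is R14 - R38 - R34 - R15 at 33 hops' cost.

33 hops' cost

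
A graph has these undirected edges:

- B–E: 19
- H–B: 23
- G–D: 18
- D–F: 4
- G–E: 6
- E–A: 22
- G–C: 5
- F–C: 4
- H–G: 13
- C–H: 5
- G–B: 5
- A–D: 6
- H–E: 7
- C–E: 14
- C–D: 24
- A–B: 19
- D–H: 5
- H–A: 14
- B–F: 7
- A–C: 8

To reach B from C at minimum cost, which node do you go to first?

G

Enumerating some paths:
C–F–B: 4+7 = 11
C–G–B: 5+5 = 10
Cheapest is C–G–B at 10.
So from C the first move is to G.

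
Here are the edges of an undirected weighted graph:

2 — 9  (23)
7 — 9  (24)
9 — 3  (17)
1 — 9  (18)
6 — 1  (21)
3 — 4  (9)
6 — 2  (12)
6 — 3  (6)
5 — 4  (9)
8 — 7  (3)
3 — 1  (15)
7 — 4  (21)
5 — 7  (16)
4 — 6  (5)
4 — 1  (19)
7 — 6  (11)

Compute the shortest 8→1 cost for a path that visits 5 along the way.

Shortest 8→5: 8–7–5 = 19
Shortest 5→1: 5–4–1 = 28
Total via 5: 19 + 28 = 47.

47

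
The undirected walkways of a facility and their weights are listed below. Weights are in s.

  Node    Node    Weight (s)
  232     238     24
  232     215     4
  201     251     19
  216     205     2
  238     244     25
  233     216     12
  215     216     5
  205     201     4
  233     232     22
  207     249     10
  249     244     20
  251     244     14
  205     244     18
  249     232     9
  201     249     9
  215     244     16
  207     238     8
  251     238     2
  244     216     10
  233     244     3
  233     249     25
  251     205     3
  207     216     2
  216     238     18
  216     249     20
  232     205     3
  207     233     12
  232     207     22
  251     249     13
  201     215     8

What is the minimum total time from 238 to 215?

Candidate routes:
238 - 251 - 205 - 216 - 215: 2+3+2+5 = 12
238 - 207 - 216 - 215: 8+2+5 = 15
Cheapest is 238 - 251 - 205 - 216 - 215 at 12 s.

12 s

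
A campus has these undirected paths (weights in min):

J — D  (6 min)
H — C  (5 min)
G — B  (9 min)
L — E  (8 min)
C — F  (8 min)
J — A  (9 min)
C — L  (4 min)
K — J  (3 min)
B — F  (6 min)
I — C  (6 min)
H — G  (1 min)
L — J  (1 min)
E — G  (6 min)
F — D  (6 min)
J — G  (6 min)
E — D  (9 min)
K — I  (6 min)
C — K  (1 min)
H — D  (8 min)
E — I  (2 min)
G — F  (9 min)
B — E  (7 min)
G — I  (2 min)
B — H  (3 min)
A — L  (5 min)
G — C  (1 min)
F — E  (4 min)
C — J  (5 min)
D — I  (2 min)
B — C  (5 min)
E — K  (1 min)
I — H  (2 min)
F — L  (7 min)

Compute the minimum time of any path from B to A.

Candidate routes:
B → C → K → J → L → A: 5+1+3+1+5 = 15
B → H → G → C → K → J → L → A: 3+1+1+1+3+1+5 = 15
B → H → G → C → J → L → A: 3+1+1+5+1+5 = 16
B → C → L → A: 5+4+5 = 14
The minimum is 14 min via B → C → L → A.

14 min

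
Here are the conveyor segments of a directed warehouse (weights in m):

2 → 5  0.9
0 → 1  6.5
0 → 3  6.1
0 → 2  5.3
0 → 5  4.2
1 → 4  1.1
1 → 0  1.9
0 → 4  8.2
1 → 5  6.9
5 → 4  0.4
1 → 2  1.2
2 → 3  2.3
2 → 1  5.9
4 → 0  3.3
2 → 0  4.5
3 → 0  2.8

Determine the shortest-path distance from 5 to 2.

Running Dijkstra from 5:
5: 0
4: 0.4  (via 5)
0: 3.7  (via 4)
2: 9  (via 0)
Shortest route: 5 → 4 → 0 → 2 = 9 m.

9 m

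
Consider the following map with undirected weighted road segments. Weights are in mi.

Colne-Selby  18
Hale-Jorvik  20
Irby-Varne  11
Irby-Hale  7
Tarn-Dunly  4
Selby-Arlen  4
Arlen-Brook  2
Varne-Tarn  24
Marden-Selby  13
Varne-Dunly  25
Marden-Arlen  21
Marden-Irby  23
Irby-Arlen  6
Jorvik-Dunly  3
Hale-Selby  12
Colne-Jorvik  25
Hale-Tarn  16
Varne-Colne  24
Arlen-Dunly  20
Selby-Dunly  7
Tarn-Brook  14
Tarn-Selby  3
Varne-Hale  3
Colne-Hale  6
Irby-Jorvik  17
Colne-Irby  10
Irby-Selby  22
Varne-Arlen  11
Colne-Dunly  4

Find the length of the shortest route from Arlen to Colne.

Shortest distances from Arlen:
Arlen: 0
Brook: 2  (via Arlen)
Selby: 4  (via Arlen)
Irby: 6  (via Arlen)
Tarn: 7  (via Selby)
Varne: 11  (via Arlen)
Dunly: 11  (via Selby)
Hale: 13  (via Irby)
Jorvik: 14  (via Dunly)
Colne: 15  (via Dunly)
Shortest route: Arlen → Selby → Dunly → Colne = 15 mi.

15 mi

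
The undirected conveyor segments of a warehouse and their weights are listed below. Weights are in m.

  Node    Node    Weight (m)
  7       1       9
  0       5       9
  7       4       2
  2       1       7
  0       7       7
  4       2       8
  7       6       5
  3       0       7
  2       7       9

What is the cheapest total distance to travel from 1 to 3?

Enumerating some paths:
1 → 7 → 0 → 3: 9+7+7 = 23
1 → 2 → 7 → 0 → 3: 7+9+7+7 = 30
1 → 2 → 4 → 7 → 0 → 3: 7+8+2+7+7 = 31
The minimum is 23 m via 1 → 7 → 0 → 3.

23 m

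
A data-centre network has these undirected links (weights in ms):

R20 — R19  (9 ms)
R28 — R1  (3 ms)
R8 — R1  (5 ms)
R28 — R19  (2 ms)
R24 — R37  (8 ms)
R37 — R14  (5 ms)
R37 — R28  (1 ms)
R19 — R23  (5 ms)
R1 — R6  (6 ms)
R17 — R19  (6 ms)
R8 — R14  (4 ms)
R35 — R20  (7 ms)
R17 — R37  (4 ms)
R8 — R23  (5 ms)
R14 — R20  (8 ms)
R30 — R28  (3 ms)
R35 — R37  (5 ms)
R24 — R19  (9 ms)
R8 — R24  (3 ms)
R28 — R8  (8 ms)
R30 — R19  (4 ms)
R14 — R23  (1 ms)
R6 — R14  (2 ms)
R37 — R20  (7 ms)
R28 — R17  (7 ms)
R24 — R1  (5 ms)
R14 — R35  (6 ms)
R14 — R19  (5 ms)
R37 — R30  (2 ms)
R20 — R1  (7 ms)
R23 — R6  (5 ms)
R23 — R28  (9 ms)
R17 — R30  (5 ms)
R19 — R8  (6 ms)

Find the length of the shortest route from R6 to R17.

Settle nodes by increasing distance from R6:
R6: 0
R14: 2  (via R6)
R23: 3  (via R14)
R1: 6  (via R6)
R8: 6  (via R14)
R37: 7  (via R14)
R19: 7  (via R14)
R35: 8  (via R14)
R28: 8  (via R37)
R30: 9  (via R37)
R24: 9  (via R8)
R20: 10  (via R14)
R17: 11  (via R37)
Shortest route: R6 → R14 → R37 → R17 = 11 ms.

11 ms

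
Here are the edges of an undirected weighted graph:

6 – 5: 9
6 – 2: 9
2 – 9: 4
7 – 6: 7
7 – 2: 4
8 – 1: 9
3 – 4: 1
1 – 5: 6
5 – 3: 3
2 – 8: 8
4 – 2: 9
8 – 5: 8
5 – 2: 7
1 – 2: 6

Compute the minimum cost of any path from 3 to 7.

Running Dijkstra from 3:
3: 0
4: 1  (via 3)
5: 3  (via 3)
1: 9  (via 5)
2: 10  (via 4)
8: 11  (via 5)
6: 12  (via 5)
7: 14  (via 2)
Shortest route: 3 → 4 → 2 → 7 = 14.

14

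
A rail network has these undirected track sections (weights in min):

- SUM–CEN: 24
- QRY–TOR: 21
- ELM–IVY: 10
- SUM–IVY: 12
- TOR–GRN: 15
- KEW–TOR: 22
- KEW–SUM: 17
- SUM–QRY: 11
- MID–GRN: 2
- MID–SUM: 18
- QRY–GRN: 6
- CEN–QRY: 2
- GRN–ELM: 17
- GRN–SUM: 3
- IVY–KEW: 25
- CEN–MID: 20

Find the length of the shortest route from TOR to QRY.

Candidate routes:
TOR–GRN–SUM–QRY: 15+3+11 = 29
TOR–QRY: 21 = 21
TOR–GRN–MID–CEN–QRY: 15+2+20+2 = 39
The minimum is 21 min via TOR–QRY.

21 min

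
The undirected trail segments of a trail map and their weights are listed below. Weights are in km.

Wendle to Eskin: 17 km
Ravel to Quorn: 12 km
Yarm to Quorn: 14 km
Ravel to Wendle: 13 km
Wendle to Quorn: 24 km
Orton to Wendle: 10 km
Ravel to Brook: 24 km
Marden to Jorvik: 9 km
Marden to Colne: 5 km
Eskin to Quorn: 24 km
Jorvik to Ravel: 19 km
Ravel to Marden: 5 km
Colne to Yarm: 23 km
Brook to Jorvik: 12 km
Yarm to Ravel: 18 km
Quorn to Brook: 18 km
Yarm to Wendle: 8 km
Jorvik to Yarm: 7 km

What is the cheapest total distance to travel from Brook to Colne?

26 km

Running Dijkstra from Brook:
Brook: 0
Jorvik: 12  (via Brook)
Quorn: 18  (via Brook)
Yarm: 19  (via Jorvik)
Marden: 21  (via Jorvik)
Ravel: 24  (via Brook)
Colne: 26  (via Marden)
Shortest route: Brook–Jorvik–Marden–Colne = 26 km.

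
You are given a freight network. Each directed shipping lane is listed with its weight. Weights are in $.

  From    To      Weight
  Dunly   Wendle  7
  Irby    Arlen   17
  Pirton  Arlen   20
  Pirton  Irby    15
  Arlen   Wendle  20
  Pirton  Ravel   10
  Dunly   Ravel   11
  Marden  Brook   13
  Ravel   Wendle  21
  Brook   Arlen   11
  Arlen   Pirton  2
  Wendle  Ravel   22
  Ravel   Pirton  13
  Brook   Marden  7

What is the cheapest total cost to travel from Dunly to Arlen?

$44

Shortest distances from Dunly:
Dunly: 0
Wendle: 7  (via Dunly)
Ravel: 11  (via Dunly)
Pirton: 24  (via Ravel)
Irby: 39  (via Pirton)
Arlen: 44  (via Pirton)
Shortest route: Dunly–Ravel–Pirton–Arlen = $44.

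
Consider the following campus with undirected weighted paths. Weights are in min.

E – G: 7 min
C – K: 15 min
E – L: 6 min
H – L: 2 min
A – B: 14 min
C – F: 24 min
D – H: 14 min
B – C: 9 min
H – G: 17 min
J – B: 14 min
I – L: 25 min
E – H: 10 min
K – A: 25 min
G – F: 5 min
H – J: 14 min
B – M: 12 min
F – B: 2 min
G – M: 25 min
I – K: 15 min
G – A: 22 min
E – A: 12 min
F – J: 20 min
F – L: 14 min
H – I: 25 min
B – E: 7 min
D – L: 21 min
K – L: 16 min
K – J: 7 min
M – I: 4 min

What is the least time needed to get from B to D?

29 min

Running Dijkstra from B:
B: 0
F: 2  (via B)
E: 7  (via B)
G: 7  (via F)
C: 9  (via B)
M: 12  (via B)
L: 13  (via E)
A: 14  (via B)
J: 14  (via B)
H: 15  (via L)
I: 16  (via M)
K: 21  (via J)
D: 29  (via H)
Shortest route: B–E–L–H–D = 29 min.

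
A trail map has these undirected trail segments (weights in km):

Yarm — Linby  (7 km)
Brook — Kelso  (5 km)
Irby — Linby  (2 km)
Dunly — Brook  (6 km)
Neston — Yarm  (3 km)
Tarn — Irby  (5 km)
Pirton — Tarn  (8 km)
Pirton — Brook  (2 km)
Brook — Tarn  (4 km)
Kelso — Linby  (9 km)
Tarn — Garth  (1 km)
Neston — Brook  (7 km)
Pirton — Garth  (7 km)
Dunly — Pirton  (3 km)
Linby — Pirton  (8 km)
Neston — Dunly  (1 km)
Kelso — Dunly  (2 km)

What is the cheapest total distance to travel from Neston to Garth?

Running Dijkstra from Neston:
Neston: 0
Dunly: 1  (via Neston)
Kelso: 3  (via Dunly)
Yarm: 3  (via Neston)
Pirton: 4  (via Dunly)
Brook: 6  (via Pirton)
Tarn: 10  (via Brook)
Linby: 10  (via Yarm)
Garth: 11  (via Pirton)
Shortest route: Neston → Dunly → Pirton → Garth = 11 km.

11 km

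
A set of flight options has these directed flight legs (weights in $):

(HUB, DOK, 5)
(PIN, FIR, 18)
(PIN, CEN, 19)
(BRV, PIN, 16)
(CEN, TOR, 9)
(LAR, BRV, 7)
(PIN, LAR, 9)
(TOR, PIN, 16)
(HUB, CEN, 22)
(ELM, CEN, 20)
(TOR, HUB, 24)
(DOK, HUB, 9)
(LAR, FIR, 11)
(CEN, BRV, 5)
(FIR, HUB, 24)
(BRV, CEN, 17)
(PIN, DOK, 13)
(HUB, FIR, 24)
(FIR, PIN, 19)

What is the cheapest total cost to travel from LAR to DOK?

$36

Shortest distances from LAR:
LAR: 0
BRV: 7  (via LAR)
FIR: 11  (via LAR)
PIN: 23  (via BRV)
CEN: 24  (via BRV)
TOR: 33  (via CEN)
HUB: 35  (via FIR)
DOK: 36  (via PIN)
Shortest route: LAR–BRV–PIN–DOK = $36.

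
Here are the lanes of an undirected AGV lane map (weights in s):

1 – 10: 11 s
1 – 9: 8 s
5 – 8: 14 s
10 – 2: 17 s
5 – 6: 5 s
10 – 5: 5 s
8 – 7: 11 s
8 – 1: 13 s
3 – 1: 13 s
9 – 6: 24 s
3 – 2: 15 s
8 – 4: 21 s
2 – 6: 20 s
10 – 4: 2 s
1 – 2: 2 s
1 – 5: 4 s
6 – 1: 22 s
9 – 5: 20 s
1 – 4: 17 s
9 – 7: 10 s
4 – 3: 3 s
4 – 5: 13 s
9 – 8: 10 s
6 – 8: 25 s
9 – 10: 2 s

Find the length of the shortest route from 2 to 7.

Shortest distances from 2:
2: 0
1: 2  (via 2)
5: 6  (via 1)
9: 10  (via 1)
6: 11  (via 5)
10: 11  (via 5)
4: 13  (via 10)
3: 15  (via 2)
8: 15  (via 1)
7: 20  (via 9)
Shortest route: 2 → 1 → 9 → 7 = 20 s.

20 s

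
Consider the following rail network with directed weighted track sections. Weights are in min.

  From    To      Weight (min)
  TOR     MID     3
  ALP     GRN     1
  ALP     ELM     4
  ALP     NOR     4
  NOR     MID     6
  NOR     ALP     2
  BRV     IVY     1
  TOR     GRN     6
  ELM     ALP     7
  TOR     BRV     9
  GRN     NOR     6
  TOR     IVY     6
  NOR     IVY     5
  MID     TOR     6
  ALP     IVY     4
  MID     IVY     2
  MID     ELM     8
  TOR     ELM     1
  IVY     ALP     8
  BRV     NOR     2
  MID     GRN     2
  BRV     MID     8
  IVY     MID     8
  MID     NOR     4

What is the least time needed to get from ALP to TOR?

16 min

Compare a few routes:
ALP - GRN - NOR - MID - TOR: 1+6+6+6 = 19
ALP - NOR - MID - TOR: 4+6+6 = 16
ALP - IVY - MID - TOR: 4+8+6 = 18
Cheapest is ALP - NOR - MID - TOR at 16 min.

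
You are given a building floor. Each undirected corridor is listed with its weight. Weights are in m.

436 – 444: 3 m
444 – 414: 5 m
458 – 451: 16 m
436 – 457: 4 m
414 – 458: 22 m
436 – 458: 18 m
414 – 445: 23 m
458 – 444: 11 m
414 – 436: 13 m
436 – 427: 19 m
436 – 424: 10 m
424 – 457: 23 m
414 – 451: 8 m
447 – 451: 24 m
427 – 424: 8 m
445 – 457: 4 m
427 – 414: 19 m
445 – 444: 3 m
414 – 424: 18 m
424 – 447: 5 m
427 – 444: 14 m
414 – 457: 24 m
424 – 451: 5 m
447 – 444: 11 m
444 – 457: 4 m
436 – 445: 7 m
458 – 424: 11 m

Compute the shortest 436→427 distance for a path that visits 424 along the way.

Shortest 436→424: 436 → 424 = 10
Best 424 to 427: 424 → 427 costing 8
Total via 424: 10 + 8 = 18 m.

18 m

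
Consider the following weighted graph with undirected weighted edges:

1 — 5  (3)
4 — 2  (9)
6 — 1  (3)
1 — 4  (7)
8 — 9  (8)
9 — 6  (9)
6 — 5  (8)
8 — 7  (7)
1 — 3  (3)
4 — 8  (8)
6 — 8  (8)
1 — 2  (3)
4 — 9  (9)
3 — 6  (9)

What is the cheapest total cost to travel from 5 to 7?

Candidate routes:
5 → 1 → 4 → 8 → 7: 3+7+8+7 = 25
5 → 6 → 8 → 7: 8+8+7 = 23
5 → 1 → 6 → 8 → 7: 3+3+8+7 = 21
The minimum is 21 via 5 → 1 → 6 → 8 → 7.

21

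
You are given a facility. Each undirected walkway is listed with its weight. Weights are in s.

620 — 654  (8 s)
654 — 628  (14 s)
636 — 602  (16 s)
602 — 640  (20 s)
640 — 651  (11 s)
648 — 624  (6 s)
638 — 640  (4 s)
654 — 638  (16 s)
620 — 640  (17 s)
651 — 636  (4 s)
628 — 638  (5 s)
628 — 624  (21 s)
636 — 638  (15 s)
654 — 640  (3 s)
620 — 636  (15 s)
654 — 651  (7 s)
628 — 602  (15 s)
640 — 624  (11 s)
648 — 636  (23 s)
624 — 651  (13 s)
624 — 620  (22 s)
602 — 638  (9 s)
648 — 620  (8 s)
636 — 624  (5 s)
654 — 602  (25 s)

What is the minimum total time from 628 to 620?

Candidate routes:
628 - 654 - 620: 14+8 = 22
628 - 638 - 640 - 654 - 620: 5+4+3+8 = 20
628 - 638 - 640 - 620: 5+4+17 = 26
The minimum is 20 s via 628 - 638 - 640 - 654 - 620.

20 s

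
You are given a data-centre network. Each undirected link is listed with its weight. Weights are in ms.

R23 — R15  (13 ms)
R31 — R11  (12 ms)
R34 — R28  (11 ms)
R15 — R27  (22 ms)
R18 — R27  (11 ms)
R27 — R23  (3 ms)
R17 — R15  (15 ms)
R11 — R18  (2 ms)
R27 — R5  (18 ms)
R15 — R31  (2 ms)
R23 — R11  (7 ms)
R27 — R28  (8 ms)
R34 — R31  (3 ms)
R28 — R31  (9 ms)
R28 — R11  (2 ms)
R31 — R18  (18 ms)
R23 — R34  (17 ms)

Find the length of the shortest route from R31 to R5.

Candidate routes:
R31 → R28 → R11 → R23 → R27 → R5: 9+2+7+3+18 = 39
R31 → R28 → R27 → R5: 9+8+18 = 35
R31 → R15 → R23 → R27 → R5: 2+13+3+18 = 36
Cheapest is R31 → R28 → R27 → R5 at 35 ms.

35 ms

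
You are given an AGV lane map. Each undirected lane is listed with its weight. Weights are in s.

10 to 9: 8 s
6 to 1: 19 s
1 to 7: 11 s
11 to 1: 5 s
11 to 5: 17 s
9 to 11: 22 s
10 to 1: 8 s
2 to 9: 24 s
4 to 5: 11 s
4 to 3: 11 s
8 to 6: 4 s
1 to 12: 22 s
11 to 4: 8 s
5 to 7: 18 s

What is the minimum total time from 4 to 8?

36 s

Compare a few routes:
4–5–7–1–6–8: 11+18+11+19+4 = 63
4–11–1–6–8: 8+5+19+4 = 36
4–5–11–1–6–8: 11+17+5+19+4 = 56
The minimum is 36 s via 4–11–1–6–8.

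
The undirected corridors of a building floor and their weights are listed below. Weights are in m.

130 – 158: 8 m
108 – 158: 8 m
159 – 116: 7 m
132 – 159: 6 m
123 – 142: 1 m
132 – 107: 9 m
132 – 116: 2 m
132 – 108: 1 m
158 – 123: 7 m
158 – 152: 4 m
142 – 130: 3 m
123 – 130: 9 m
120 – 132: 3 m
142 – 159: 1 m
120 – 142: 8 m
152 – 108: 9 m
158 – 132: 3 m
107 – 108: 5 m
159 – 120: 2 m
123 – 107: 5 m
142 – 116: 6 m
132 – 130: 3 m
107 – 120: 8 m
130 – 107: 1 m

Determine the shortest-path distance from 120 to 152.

Compare a few routes:
120 - 132 - 158 - 152: 3+3+4 = 10
120 - 132 - 108 - 152: 3+1+9 = 13
The minimum is 10 m via 120 - 132 - 158 - 152.

10 m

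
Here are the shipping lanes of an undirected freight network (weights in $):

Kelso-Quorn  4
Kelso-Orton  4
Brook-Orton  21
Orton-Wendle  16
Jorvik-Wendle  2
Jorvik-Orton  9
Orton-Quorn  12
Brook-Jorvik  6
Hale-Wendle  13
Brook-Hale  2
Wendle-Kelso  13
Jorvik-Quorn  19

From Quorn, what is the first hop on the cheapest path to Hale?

Candidate routes:
Quorn–Jorvik–Brook–Hale: 19+6+2 = 27
Quorn–Kelso–Wendle–Jorvik–Brook–Hale: 4+13+2+6+2 = 27
Quorn–Orton–Jorvik–Brook–Hale: 12+9+6+2 = 29
Quorn–Kelso–Orton–Jorvik–Brook–Hale: 4+4+9+6+2 = 25
Cheapest is Quorn–Kelso–Orton–Jorvik–Brook–Hale at $25.
So from Quorn the first move is to Kelso.

Kelso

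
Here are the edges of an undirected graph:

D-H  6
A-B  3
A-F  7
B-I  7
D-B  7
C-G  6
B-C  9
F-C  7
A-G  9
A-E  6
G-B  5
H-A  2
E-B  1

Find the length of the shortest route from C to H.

14

Shortest distances from C:
C: 0
G: 6  (via C)
F: 7  (via C)
B: 9  (via C)
E: 10  (via B)
A: 12  (via B)
H: 14  (via A)
Shortest route: C–B–A–H = 14.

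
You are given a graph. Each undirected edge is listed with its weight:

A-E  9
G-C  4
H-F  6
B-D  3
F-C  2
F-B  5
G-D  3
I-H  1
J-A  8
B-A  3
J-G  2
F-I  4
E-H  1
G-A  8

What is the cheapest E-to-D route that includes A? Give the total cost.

15

Shortest E→A: E–A = 9
Shortest A→D: A–B–D = 6
Total via A: 9 + 6 = 15.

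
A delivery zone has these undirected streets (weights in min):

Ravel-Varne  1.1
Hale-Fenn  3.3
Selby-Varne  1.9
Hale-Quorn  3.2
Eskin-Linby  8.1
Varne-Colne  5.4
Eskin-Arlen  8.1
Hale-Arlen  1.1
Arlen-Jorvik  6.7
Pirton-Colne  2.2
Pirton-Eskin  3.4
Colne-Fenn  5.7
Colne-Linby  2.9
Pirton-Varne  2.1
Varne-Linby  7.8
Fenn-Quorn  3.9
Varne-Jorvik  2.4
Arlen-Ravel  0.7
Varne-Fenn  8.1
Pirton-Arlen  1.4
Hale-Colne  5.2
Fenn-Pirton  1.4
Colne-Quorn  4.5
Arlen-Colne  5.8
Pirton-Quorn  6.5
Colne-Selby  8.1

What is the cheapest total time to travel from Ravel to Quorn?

Candidate routes:
Ravel–Arlen–Hale–Quorn: 0.7+1.1+3.2 = 5
Ravel–Arlen–Pirton–Fenn–Quorn: 0.7+1.4+1.4+3.9 = 7.4
The minimum is 5 min via Ravel–Arlen–Hale–Quorn.

5 min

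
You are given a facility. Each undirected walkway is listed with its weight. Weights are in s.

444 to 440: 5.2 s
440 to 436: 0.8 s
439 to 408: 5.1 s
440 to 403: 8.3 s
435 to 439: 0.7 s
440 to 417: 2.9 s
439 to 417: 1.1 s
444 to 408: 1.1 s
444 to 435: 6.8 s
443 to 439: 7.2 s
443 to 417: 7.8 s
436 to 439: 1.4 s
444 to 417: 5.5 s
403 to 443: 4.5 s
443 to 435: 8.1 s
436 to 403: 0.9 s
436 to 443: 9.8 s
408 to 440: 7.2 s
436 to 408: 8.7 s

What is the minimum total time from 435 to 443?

7.5 s

Candidate routes:
435 → 439 → 443: 0.7+7.2 = 7.9
435 → 439 → 436 → 403 → 443: 0.7+1.4+0.9+4.5 = 7.5
435 → 443: 8.1 = 8.1
The minimum is 7.5 s via 435 → 439 → 436 → 403 → 443.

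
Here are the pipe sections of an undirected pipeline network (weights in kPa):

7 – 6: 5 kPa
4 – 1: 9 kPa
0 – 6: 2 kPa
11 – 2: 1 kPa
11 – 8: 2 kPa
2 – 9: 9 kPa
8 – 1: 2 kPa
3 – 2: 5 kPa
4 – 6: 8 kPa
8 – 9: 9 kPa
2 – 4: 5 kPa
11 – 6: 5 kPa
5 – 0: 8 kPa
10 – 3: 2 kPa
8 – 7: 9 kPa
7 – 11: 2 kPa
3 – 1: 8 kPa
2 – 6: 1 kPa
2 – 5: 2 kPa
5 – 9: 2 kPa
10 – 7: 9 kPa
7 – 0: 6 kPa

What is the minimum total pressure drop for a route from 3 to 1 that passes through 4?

Shortest 3→4: 3 → 2 → 4 = 10
Shortest 4→1: 4 → 1 = 9
Total via 4: 10 + 9 = 19 kPa.

19 kPa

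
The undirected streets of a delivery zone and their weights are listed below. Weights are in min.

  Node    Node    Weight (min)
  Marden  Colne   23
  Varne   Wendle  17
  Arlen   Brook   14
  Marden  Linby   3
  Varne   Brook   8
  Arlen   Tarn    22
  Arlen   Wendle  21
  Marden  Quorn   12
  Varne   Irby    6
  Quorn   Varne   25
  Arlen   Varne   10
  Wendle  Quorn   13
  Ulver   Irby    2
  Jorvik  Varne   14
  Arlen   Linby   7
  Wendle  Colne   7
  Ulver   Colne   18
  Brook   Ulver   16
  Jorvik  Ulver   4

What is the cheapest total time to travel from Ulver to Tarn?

Compare a few routes:
Ulver - Brook - Arlen - Tarn: 16+14+22 = 52
Ulver - Irby - Varne - Arlen - Tarn: 2+6+10+22 = 40
Ulver - Irby - Varne - Brook - Arlen - Tarn: 2+6+8+14+22 = 52
Ulver - Jorvik - Varne - Arlen - Tarn: 4+14+10+22 = 50
The minimum is 40 min via Ulver - Irby - Varne - Arlen - Tarn.

40 min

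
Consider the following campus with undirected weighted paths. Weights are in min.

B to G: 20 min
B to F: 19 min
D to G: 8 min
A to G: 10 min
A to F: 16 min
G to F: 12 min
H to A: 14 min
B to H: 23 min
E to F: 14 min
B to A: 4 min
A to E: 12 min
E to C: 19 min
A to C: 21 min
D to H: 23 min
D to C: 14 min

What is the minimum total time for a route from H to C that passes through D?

37 min

Best H to D: H–D costing 23
Best D to C: D–C costing 14
Total via D: 23 + 14 = 37 min.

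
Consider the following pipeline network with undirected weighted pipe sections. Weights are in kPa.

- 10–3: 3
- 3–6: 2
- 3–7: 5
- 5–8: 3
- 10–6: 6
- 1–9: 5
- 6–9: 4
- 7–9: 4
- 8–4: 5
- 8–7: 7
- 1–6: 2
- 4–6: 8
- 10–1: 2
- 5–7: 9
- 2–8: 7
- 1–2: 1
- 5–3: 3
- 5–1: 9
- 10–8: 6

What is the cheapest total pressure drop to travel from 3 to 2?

5 kPa

Compare a few routes:
3 → 6 → 9 → 1 → 2: 2+4+5+1 = 12
3 → 10 → 1 → 2: 3+2+1 = 6
3 → 6 → 10 → 1 → 2: 2+6+2+1 = 11
3 → 6 → 1 → 2: 2+2+1 = 5
Cheapest is 3 → 6 → 1 → 2 at 5 kPa.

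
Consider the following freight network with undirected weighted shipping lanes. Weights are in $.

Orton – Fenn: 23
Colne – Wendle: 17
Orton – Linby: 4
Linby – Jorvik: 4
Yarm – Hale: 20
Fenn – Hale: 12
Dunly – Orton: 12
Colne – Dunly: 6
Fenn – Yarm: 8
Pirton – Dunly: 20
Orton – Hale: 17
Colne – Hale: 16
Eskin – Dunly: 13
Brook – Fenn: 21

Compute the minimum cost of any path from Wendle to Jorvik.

Shortest distances from Wendle:
Wendle: 0
Colne: 17  (via Wendle)
Dunly: 23  (via Colne)
Hale: 33  (via Colne)
Orton: 35  (via Dunly)
Eskin: 36  (via Dunly)
Linby: 39  (via Orton)
Jorvik: 43  (via Linby)
Shortest route: Wendle–Colne–Dunly–Orton–Linby–Jorvik = $43.

$43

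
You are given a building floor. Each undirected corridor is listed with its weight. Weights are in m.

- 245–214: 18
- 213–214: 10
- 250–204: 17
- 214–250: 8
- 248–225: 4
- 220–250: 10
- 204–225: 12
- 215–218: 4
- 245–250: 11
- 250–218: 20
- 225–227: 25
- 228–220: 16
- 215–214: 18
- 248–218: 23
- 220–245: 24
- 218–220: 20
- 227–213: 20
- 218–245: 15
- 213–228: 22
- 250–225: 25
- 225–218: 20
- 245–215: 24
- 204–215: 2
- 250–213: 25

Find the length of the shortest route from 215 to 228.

Shortest distances from 215:
215: 0
204: 2  (via 215)
218: 4  (via 215)
225: 14  (via 204)
248: 18  (via 225)
214: 18  (via 215)
245: 19  (via 218)
250: 19  (via 204)
220: 24  (via 218)
213: 28  (via 214)
227: 39  (via 225)
228: 40  (via 220)
Shortest route: 215 → 218 → 220 → 228 = 40 m.

40 m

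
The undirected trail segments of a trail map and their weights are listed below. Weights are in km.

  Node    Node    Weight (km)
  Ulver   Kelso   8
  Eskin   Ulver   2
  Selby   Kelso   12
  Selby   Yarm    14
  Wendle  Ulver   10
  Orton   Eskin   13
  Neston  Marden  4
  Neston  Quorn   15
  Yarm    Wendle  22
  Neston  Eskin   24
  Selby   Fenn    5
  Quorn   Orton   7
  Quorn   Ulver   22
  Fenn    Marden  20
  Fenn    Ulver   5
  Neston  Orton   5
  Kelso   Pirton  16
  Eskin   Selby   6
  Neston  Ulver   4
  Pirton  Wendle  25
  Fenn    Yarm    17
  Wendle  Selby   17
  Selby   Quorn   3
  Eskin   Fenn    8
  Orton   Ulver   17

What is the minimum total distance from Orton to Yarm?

24 km

Compare a few routes:
Orton - Neston - Ulver - Fenn - Yarm: 5+4+5+17 = 31
Orton - Quorn - Selby - Yarm: 7+3+14 = 24
Cheapest is Orton - Quorn - Selby - Yarm at 24 km.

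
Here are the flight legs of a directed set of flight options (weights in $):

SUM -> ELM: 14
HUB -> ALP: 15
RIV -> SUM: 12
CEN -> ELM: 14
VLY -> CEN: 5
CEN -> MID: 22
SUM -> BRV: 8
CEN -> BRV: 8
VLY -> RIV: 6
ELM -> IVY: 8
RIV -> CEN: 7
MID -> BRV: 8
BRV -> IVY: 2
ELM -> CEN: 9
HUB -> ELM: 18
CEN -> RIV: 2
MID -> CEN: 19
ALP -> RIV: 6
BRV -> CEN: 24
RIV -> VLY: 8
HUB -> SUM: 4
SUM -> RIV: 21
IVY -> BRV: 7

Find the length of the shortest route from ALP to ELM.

Compare a few routes:
ALP → RIV → CEN → ELM: 6+7+14 = 27
ALP → RIV → SUM → ELM: 6+12+14 = 32
Cheapest is ALP → RIV → CEN → ELM at $27.

$27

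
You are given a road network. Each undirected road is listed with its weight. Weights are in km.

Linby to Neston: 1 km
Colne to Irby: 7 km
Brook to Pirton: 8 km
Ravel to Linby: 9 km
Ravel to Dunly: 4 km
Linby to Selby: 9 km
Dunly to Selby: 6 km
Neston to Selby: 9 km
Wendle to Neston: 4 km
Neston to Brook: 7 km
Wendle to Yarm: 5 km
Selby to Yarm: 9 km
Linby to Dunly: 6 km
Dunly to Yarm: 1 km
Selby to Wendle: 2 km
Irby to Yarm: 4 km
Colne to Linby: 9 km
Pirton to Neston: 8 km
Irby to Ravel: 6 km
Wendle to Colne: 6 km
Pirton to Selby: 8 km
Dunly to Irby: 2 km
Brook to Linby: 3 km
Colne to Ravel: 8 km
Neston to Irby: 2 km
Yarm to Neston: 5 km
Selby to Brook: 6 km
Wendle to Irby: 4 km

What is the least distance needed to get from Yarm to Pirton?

Running Dijkstra from Yarm:
Yarm: 0
Dunly: 1  (via Yarm)
Irby: 3  (via Dunly)
Wendle: 5  (via Yarm)
Neston: 5  (via Yarm)
Ravel: 5  (via Dunly)
Linby: 6  (via Neston)
Selby: 7  (via Dunly)
Brook: 9  (via Linby)
Colne: 10  (via Irby)
Pirton: 13  (via Neston)
Shortest route: Yarm–Neston–Pirton = 13 km.

13 km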